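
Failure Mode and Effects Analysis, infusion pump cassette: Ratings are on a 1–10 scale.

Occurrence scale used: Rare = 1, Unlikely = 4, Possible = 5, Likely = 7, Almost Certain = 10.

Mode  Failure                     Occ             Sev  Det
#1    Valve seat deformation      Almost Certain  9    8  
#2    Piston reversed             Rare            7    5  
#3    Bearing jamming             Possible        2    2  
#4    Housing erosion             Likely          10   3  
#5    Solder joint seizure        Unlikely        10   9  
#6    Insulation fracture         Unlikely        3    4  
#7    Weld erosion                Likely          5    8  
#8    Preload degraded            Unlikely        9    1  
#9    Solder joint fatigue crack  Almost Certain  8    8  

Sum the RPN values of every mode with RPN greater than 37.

2258

RPN = Severity × Occurrence × Detection:
  #1: 9 × 10 × 8 = 720
  #2: 7 × 1 × 5 = 35
  #3: 2 × 5 × 2 = 20
  #4: 10 × 7 × 3 = 210
  #5: 10 × 4 × 9 = 360
  #6: 3 × 4 × 4 = 48
  #7: 5 × 7 × 8 = 280
  #8: 9 × 4 × 1 = 36
  #9: 8 × 10 × 8 = 640
RPN > 37: #1 (720), #4 (210), #5 (360), #6 (48), #7 (280), #9 (640).
Sum: 720 + 210 + 360 + 48 + 280 + 640 = 2258.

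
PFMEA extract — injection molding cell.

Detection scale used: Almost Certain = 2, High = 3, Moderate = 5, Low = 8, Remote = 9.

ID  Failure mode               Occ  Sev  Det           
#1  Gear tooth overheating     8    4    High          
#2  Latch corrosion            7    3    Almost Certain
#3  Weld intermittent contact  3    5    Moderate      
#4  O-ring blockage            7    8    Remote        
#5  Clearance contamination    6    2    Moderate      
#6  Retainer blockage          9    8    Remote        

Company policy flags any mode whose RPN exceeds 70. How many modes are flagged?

RPN = Severity × Occurrence × Detection:
  #1: 4 × 8 × 3 = 96
  #2: 3 × 7 × 2 = 42
  #3: 5 × 3 × 5 = 75
  #4: 8 × 7 × 9 = 504
  #5: 2 × 6 × 5 = 60
  #6: 8 × 9 × 9 = 648
Modes with RPN > 70: #1 (96), #3 (75), #4 (504), #6 (648) → 4.

4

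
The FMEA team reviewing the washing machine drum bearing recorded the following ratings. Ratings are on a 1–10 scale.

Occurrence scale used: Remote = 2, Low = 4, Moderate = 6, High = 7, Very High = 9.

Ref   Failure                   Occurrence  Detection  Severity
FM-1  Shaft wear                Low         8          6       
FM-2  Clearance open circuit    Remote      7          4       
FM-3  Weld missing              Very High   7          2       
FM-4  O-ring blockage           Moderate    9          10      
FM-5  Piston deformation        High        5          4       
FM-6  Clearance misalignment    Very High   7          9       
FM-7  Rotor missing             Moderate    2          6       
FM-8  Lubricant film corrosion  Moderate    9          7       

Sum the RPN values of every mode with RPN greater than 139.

RPN = Severity × Occurrence × Detection:
  FM-1: 6 × 4 × 8 = 192
  FM-2: 4 × 2 × 7 = 56
  FM-3: 2 × 9 × 7 = 126
  FM-4: 10 × 6 × 9 = 540
  FM-5: 4 × 7 × 5 = 140
  FM-6: 9 × 9 × 7 = 567
  FM-7: 6 × 6 × 2 = 72
  FM-8: 7 × 6 × 9 = 378
RPN > 139: FM-1 (192), FM-4 (540), FM-5 (140), FM-6 (567), FM-8 (378).
Sum: 192 + 540 + 140 + 567 + 378 = 1817.

1817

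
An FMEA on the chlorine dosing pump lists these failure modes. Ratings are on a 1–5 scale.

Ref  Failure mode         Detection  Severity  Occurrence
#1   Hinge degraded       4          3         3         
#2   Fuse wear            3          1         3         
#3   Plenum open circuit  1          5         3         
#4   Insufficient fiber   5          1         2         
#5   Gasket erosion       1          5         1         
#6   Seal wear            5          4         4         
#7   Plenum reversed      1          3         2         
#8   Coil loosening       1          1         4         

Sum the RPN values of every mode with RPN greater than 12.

131

RPN = Severity × Occurrence × Detection:
  #1: 3 × 3 × 4 = 36
  #2: 1 × 3 × 3 = 9
  #3: 5 × 3 × 1 = 15
  #4: 1 × 2 × 5 = 10
  #5: 5 × 1 × 1 = 5
  #6: 4 × 4 × 5 = 80
  #7: 3 × 2 × 1 = 6
  #8: 1 × 4 × 1 = 4
RPN > 12: #1 (36), #3 (15), #6 (80).
Sum: 36 + 15 + 80 = 131.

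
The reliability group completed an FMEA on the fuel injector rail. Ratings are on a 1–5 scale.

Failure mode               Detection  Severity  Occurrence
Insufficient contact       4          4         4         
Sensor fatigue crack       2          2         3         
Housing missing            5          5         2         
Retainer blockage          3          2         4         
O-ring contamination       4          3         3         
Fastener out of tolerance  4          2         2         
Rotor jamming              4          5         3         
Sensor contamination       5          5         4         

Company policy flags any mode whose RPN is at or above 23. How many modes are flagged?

6

RPN = Severity × Occurrence × Detection:
  Insufficient contact: 4 × 4 × 4 = 64
  Sensor fatigue crack: 2 × 3 × 2 = 12
  Housing missing: 5 × 2 × 5 = 50
  Retainer blockage: 2 × 4 × 3 = 24
  O-ring contamination: 3 × 3 × 4 = 36
  Fastener out of tolerance: 2 × 2 × 4 = 16
  Rotor jamming: 5 × 3 × 4 = 60
  Sensor contamination: 5 × 4 × 5 = 100
Modes with RPN ≥ 23: Insufficient contact (64), Housing missing (50), Retainer blockage (24), O-ring contamination (36), Rotor jamming (60), Sensor contamination (100) → 6.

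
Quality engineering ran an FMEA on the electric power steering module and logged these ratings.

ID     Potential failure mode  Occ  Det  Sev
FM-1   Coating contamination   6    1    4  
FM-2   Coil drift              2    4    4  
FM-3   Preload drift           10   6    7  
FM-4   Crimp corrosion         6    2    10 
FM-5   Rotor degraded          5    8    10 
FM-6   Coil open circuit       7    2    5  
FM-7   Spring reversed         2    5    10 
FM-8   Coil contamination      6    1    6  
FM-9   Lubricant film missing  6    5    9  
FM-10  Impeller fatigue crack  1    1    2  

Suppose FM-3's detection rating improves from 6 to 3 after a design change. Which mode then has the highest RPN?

RPN = Severity × Occurrence × Detection:
  FM-1: 4 × 6 × 1 = 24
  FM-2: 4 × 2 × 4 = 32
  FM-3: 7 × 10 × 6 = 420
  FM-4: 10 × 6 × 2 = 120
  FM-5: 10 × 5 × 8 = 400
  FM-6: 5 × 7 × 2 = 70
  FM-7: 10 × 2 × 5 = 100
  FM-8: 6 × 6 × 1 = 36
  FM-9: 9 × 6 × 5 = 270
  FM-10: 2 × 1 × 1 = 2
After action: FM-3 → 7 × 10 × 3 = 210.
Revised RPNs: FM-5=400, FM-9=270, FM-3=210, FM-4=120, FM-7=100, FM-6=70, FM-8=36, FM-2=32, FM-1=24, FM-10=2.
Highest is now FM-5 (400).

FM-5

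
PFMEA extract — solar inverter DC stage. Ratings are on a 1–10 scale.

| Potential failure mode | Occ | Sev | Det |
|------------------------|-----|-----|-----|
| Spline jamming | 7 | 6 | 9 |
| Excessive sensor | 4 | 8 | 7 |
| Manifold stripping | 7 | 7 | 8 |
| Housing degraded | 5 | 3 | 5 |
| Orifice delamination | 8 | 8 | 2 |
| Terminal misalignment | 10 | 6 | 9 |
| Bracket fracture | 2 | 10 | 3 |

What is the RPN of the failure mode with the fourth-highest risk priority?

RPN = Severity × Occurrence × Detection:
  Spline jamming: 6 × 7 × 9 = 378
  Excessive sensor: 8 × 4 × 7 = 224
  Manifold stripping: 7 × 7 × 8 = 392
  Housing degraded: 3 × 5 × 5 = 75
  Orifice delamination: 8 × 8 × 2 = 128
  Terminal misalignment: 6 × 10 × 9 = 540
  Bracket fracture: 10 × 2 × 3 = 60
Sorted descending: 540, 392, 378, 224, 128, 75, 60.
The fourth-highest RPN is 224 (Excessive sensor).

224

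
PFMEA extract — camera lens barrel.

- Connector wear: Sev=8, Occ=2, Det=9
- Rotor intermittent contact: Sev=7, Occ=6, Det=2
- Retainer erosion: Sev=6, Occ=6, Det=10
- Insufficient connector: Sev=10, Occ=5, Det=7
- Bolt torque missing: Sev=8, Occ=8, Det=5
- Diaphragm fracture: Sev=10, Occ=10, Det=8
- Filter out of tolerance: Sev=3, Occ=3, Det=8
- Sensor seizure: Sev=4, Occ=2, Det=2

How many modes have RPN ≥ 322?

3

RPN = Severity × Occurrence × Detection:
  Connector wear: 8 × 2 × 9 = 144
  Rotor intermittent contact: 7 × 6 × 2 = 84
  Retainer erosion: 6 × 6 × 10 = 360
  Insufficient connector: 10 × 5 × 7 = 350
  Bolt torque missing: 8 × 8 × 5 = 320
  Diaphragm fracture: 10 × 10 × 8 = 800
  Filter out of tolerance: 3 × 3 × 8 = 72
  Sensor seizure: 4 × 2 × 2 = 16
Modes with RPN ≥ 322: Retainer erosion (360), Insufficient connector (350), Diaphragm fracture (800) → 3.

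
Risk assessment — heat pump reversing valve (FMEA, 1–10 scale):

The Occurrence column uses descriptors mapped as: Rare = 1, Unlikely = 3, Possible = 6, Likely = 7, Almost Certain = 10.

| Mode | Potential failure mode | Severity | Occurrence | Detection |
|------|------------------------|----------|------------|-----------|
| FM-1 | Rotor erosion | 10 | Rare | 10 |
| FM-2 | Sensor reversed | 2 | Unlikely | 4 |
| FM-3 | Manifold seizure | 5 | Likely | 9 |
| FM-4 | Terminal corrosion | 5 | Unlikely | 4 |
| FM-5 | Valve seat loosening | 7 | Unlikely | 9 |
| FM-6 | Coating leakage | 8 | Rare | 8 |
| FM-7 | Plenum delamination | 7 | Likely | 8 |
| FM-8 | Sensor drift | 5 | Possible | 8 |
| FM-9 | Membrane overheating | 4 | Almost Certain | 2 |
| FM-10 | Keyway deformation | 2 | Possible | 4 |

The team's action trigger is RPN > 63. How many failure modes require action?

RPN = Severity × Occurrence × Detection:
  FM-1: 10 × 1 × 10 = 100
  FM-2: 2 × 3 × 4 = 24
  FM-3: 5 × 7 × 9 = 315
  FM-4: 5 × 3 × 4 = 60
  FM-5: 7 × 3 × 9 = 189
  FM-6: 8 × 1 × 8 = 64
  FM-7: 7 × 7 × 8 = 392
  FM-8: 5 × 6 × 8 = 240
  FM-9: 4 × 10 × 2 = 80
  FM-10: 2 × 6 × 4 = 48
Modes with RPN > 63: FM-1 (100), FM-3 (315), FM-5 (189), FM-6 (64), FM-7 (392), FM-8 (240), FM-9 (80) → 7.

7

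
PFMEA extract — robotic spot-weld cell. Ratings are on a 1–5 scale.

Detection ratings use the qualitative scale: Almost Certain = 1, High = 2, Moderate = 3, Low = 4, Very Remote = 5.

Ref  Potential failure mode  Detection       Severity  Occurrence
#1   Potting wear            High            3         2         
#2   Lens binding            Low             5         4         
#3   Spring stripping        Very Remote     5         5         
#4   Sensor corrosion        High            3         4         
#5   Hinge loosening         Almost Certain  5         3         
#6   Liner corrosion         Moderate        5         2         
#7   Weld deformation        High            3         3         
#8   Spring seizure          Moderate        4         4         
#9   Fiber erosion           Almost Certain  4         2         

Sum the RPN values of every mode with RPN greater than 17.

325

RPN = Severity × Occurrence × Detection:
  #1: 3 × 2 × 2 = 12
  #2: 5 × 4 × 4 = 80
  #3: 5 × 5 × 5 = 125
  #4: 3 × 4 × 2 = 24
  #5: 5 × 3 × 1 = 15
  #6: 5 × 2 × 3 = 30
  #7: 3 × 3 × 2 = 18
  #8: 4 × 4 × 3 = 48
  #9: 4 × 2 × 1 = 8
RPN > 17: #2 (80), #3 (125), #4 (24), #6 (30), #7 (18), #8 (48).
Sum: 80 + 125 + 24 + 30 + 18 + 48 = 325.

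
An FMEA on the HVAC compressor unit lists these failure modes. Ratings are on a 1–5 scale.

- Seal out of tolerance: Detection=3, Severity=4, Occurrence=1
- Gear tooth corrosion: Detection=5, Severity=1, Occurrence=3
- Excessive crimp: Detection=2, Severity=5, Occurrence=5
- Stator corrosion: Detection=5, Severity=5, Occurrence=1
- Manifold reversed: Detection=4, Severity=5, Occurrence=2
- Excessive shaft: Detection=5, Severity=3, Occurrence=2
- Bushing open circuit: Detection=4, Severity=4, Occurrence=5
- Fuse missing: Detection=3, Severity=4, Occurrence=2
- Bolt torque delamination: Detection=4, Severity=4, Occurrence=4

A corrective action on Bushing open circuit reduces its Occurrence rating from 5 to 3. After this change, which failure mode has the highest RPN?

RPN = Severity × Occurrence × Detection:
  Seal out of tolerance: 4 × 1 × 3 = 12
  Gear tooth corrosion: 1 × 3 × 5 = 15
  Excessive crimp: 5 × 5 × 2 = 50
  Stator corrosion: 5 × 1 × 5 = 25
  Manifold reversed: 5 × 2 × 4 = 40
  Excessive shaft: 3 × 2 × 5 = 30
  Bushing open circuit: 4 × 5 × 4 = 80
  Fuse missing: 4 × 2 × 3 = 24
  Bolt torque delamination: 4 × 4 × 4 = 64
After action: Bushing open circuit → 4 × 3 × 4 = 48.
Revised RPNs: Bolt torque delamination=64, Excessive crimp=50, Bushing open circuit=48, Manifold reversed=40, Excessive shaft=30, Stator corrosion=25, Fuse missing=24, Gear tooth corrosion=15, Seal out of tolerance=12.
Highest is now Bolt torque delamination (64).

Bolt torque delamination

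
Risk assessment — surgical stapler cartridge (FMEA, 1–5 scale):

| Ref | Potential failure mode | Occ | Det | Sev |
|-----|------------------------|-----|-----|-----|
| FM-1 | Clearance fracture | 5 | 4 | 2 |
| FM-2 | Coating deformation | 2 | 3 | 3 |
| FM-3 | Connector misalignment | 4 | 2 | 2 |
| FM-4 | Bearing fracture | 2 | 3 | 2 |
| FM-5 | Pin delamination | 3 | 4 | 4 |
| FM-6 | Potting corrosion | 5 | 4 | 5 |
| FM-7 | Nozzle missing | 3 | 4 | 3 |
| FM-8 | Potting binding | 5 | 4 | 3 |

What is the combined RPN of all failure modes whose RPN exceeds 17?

RPN = Severity × Occurrence × Detection:
  FM-1: 2 × 5 × 4 = 40
  FM-2: 3 × 2 × 3 = 18
  FM-3: 2 × 4 × 2 = 16
  FM-4: 2 × 2 × 3 = 12
  FM-5: 4 × 3 × 4 = 48
  FM-6: 5 × 5 × 4 = 100
  FM-7: 3 × 3 × 4 = 36
  FM-8: 3 × 5 × 4 = 60
RPN > 17: FM-1 (40), FM-2 (18), FM-5 (48), FM-6 (100), FM-7 (36), FM-8 (60).
Sum: 40 + 18 + 48 + 100 + 36 + 60 = 302.

302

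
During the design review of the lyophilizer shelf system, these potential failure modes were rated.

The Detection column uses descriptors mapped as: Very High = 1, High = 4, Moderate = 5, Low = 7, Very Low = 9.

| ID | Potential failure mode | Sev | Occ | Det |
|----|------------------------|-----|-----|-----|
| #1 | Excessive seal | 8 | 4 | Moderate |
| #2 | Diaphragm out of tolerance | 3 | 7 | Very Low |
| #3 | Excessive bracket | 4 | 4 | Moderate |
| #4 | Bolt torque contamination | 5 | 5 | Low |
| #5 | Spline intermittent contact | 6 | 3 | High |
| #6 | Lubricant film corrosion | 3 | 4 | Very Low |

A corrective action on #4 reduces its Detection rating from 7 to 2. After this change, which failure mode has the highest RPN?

RPN = Severity × Occurrence × Detection:
  #1: 8 × 4 × 5 = 160
  #2: 3 × 7 × 9 = 189
  #3: 4 × 4 × 5 = 80
  #4: 5 × 5 × 7 = 175
  #5: 6 × 3 × 4 = 72
  #6: 3 × 4 × 9 = 108
After action: #4 → 5 × 5 × 2 = 50.
Revised RPNs: #2=189, #1=160, #6=108, #3=80, #5=72, #4=50.
Highest is now #2 (189).

#2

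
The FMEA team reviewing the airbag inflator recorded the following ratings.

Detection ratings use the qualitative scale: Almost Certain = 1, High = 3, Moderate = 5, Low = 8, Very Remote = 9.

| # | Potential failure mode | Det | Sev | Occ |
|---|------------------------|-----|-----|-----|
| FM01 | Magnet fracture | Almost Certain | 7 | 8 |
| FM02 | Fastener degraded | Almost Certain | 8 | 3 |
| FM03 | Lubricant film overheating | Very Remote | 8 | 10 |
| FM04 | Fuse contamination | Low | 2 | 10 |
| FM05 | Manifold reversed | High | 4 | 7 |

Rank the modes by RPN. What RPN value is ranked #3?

84

RPN = Severity × Occurrence × Detection:
  FM01: 7 × 8 × 1 = 56
  FM02: 8 × 3 × 1 = 24
  FM03: 8 × 10 × 9 = 720
  FM04: 2 × 10 × 8 = 160
  FM05: 4 × 7 × 3 = 84
Sorted descending: 720, 160, 84, 56, 24.
The third-highest RPN is 84 (FM05).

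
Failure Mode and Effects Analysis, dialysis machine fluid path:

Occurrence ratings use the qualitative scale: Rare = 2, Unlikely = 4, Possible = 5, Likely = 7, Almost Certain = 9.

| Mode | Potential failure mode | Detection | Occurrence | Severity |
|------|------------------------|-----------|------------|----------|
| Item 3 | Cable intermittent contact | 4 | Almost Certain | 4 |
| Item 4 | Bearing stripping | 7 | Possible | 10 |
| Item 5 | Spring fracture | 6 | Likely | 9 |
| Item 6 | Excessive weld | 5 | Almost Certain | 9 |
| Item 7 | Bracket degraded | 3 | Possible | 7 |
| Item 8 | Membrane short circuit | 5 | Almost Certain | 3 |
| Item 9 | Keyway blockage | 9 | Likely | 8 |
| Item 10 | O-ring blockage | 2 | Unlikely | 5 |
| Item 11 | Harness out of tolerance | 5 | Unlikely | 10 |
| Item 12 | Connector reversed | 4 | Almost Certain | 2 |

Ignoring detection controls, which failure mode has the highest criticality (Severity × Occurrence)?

Criticality = Severity × Occurrence:
  Item 3: 4 × 9 = 36
  Item 4: 10 × 5 = 50
  Item 5: 9 × 7 = 63
  Item 6: 9 × 9 = 81
  Item 7: 7 × 5 = 35
  Item 8: 3 × 9 = 27
  Item 9: 8 × 7 = 56
  Item 10: 5 × 4 = 20
  Item 11: 10 × 4 = 40
  Item 12: 2 × 9 = 18
Highest criticality is 81 → Item 6.

Item 6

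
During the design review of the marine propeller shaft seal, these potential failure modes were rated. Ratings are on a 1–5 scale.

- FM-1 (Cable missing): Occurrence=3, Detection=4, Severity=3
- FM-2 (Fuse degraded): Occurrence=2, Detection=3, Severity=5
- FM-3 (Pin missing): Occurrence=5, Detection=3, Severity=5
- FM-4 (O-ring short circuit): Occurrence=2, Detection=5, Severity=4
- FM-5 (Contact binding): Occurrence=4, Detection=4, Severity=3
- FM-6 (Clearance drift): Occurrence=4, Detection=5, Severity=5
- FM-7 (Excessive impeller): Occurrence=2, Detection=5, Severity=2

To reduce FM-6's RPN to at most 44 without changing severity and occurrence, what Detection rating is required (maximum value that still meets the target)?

FM-6: S=5, O=4, D=5 → current RPN = 100.
Fixed product = 20. Need 20 × D ≤ 44, so D ≤ 44/20 = 2.20.
Maximum integer Detection rating = 2 (gives RPN 40; D=3 would give 60 > 44).

2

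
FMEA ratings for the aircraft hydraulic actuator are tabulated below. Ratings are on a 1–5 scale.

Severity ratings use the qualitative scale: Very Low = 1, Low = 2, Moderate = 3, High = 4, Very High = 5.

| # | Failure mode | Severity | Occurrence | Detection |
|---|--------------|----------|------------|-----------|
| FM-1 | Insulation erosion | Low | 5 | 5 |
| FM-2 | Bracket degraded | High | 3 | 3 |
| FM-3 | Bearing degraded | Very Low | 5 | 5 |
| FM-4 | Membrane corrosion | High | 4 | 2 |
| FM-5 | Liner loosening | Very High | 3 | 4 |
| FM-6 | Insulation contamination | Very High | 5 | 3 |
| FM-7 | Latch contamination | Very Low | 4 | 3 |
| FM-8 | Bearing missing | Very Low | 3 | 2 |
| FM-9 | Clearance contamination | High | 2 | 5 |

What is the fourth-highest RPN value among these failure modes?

40

RPN = Severity × Occurrence × Detection:
  FM-1: 2 × 5 × 5 = 50
  FM-2: 4 × 3 × 3 = 36
  FM-3: 1 × 5 × 5 = 25
  FM-4: 4 × 4 × 2 = 32
  FM-5: 5 × 3 × 4 = 60
  FM-6: 5 × 5 × 3 = 75
  FM-7: 1 × 4 × 3 = 12
  FM-8: 1 × 3 × 2 = 6
  FM-9: 4 × 2 × 5 = 40
Sorted descending: 75, 60, 50, 40, 36, 32, 25, 12, 6.
The fourth-highest RPN is 40 (FM-9).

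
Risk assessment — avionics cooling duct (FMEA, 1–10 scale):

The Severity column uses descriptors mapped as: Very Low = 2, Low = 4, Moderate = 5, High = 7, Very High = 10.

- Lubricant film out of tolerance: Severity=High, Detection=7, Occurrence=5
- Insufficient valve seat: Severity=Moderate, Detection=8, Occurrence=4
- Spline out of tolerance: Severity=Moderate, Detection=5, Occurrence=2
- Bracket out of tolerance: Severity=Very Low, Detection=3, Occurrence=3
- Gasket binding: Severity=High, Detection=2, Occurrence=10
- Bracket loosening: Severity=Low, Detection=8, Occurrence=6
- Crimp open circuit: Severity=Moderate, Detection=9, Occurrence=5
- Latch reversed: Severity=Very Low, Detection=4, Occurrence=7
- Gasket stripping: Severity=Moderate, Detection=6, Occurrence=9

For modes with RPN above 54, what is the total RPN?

1288

RPN = Severity × Occurrence × Detection:
  Lubricant film out of tolerance: 7 × 5 × 7 = 245
  Insufficient valve seat: 5 × 4 × 8 = 160
  Spline out of tolerance: 5 × 2 × 5 = 50
  Bracket out of tolerance: 2 × 3 × 3 = 18
  Gasket binding: 7 × 10 × 2 = 140
  Bracket loosening: 4 × 6 × 8 = 192
  Crimp open circuit: 5 × 5 × 9 = 225
  Latch reversed: 2 × 7 × 4 = 56
  Gasket stripping: 5 × 9 × 6 = 270
RPN > 54: Lubricant film out of tolerance (245), Insufficient valve seat (160), Gasket binding (140), Bracket loosening (192), Crimp open circuit (225), Latch reversed (56), Gasket stripping (270).
Sum: 245 + 160 + 140 + 192 + 225 + 56 + 270 = 1288.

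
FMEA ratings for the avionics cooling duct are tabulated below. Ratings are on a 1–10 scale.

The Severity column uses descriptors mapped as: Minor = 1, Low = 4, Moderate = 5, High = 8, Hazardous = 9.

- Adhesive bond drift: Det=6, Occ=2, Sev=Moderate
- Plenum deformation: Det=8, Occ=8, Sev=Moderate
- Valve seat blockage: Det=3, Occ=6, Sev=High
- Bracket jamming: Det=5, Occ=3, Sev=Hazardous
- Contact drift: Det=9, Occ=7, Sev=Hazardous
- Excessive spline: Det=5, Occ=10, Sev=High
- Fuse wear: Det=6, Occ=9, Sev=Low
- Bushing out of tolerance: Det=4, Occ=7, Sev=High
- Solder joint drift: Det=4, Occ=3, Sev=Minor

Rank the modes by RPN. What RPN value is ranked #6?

144

RPN = Severity × Occurrence × Detection:
  Adhesive bond drift: 5 × 2 × 6 = 60
  Plenum deformation: 5 × 8 × 8 = 320
  Valve seat blockage: 8 × 6 × 3 = 144
  Bracket jamming: 9 × 3 × 5 = 135
  Contact drift: 9 × 7 × 9 = 567
  Excessive spline: 8 × 10 × 5 = 400
  Fuse wear: 4 × 9 × 6 = 216
  Bushing out of tolerance: 8 × 7 × 4 = 224
  Solder joint drift: 1 × 3 × 4 = 12
Sorted descending: 567, 400, 320, 224, 216, 144, 135, 60, 12.
The sixth-highest RPN is 144 (Valve seat blockage).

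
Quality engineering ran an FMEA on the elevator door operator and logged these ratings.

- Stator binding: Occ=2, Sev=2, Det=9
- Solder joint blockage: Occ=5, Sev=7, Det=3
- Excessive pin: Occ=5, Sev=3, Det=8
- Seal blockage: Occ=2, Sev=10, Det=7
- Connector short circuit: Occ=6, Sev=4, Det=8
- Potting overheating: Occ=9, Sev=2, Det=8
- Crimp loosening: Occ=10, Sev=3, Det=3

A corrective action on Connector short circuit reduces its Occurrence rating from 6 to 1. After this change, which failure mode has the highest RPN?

Potting overheating

RPN = Severity × Occurrence × Detection:
  Stator binding: 2 × 2 × 9 = 36
  Solder joint blockage: 7 × 5 × 3 = 105
  Excessive pin: 3 × 5 × 8 = 120
  Seal blockage: 10 × 2 × 7 = 140
  Connector short circuit: 4 × 6 × 8 = 192
  Potting overheating: 2 × 9 × 8 = 144
  Crimp loosening: 3 × 10 × 3 = 90
After action: Connector short circuit → 4 × 1 × 8 = 32.
Revised RPNs: Potting overheating=144, Seal blockage=140, Excessive pin=120, Solder joint blockage=105, Crimp loosening=90, Stator binding=36, Connector short circuit=32.
Highest is now Potting overheating (144).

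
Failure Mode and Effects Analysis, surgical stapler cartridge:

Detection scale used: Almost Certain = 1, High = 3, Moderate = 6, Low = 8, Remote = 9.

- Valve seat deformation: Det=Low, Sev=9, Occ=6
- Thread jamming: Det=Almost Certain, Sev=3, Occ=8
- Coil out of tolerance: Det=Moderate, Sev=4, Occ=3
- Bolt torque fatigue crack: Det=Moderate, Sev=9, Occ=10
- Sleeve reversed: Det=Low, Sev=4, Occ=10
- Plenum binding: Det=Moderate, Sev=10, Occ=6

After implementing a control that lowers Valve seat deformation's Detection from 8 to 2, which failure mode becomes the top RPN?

RPN = Severity × Occurrence × Detection:
  Valve seat deformation: 9 × 6 × 8 = 432
  Thread jamming: 3 × 8 × 1 = 24
  Coil out of tolerance: 4 × 3 × 6 = 72
  Bolt torque fatigue crack: 9 × 10 × 6 = 540
  Sleeve reversed: 4 × 10 × 8 = 320
  Plenum binding: 10 × 6 × 6 = 360
After action: Valve seat deformation → 9 × 6 × 2 = 108.
Revised RPNs: Bolt torque fatigue crack=540, Plenum binding=360, Sleeve reversed=320, Valve seat deformation=108, Coil out of tolerance=72, Thread jamming=24.
Highest is now Bolt torque fatigue crack (540).

Bolt torque fatigue crack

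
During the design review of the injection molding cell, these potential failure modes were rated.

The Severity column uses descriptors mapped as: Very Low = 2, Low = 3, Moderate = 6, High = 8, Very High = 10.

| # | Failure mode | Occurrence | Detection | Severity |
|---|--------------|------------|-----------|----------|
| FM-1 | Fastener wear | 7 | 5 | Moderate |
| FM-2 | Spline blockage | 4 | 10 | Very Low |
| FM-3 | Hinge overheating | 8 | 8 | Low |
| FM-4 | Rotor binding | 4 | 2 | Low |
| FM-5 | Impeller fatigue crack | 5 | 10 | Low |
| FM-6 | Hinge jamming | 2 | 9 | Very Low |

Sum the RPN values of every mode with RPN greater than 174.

RPN = Severity × Occurrence × Detection:
  FM-1: 6 × 7 × 5 = 210
  FM-2: 2 × 4 × 10 = 80
  FM-3: 3 × 8 × 8 = 192
  FM-4: 3 × 4 × 2 = 24
  FM-5: 3 × 5 × 10 = 150
  FM-6: 2 × 2 × 9 = 36
RPN > 174: FM-1 (210), FM-3 (192).
Sum: 210 + 192 = 402.

402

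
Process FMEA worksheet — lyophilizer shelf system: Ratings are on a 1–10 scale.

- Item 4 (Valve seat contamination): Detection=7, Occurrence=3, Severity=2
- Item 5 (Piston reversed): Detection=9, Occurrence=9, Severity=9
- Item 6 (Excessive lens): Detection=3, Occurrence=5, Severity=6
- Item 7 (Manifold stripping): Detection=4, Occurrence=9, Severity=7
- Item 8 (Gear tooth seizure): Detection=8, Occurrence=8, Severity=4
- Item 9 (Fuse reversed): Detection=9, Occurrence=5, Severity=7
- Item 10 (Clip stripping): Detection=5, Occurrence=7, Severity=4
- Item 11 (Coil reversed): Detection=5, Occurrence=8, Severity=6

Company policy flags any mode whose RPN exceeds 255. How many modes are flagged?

3

RPN = Severity × Occurrence × Detection:
  Item 4: 2 × 3 × 7 = 42
  Item 5: 9 × 9 × 9 = 729
  Item 6: 6 × 5 × 3 = 90
  Item 7: 7 × 9 × 4 = 252
  Item 8: 4 × 8 × 8 = 256
  Item 9: 7 × 5 × 9 = 315
  Item 10: 4 × 7 × 5 = 140
  Item 11: 6 × 8 × 5 = 240
Modes with RPN > 255: Item 5 (729), Item 8 (256), Item 9 (315) → 3.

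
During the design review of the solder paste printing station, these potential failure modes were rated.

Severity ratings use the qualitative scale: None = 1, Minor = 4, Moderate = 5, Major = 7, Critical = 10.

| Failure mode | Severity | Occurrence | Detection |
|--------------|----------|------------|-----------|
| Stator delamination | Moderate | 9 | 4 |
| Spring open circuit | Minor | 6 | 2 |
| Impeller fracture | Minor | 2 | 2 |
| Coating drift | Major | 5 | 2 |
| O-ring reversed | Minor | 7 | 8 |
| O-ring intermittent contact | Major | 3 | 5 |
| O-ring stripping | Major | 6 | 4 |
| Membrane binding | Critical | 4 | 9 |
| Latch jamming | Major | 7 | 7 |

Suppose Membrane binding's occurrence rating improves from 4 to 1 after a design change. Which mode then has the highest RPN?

Latch jamming

RPN = Severity × Occurrence × Detection:
  Stator delamination: 5 × 9 × 4 = 180
  Spring open circuit: 4 × 6 × 2 = 48
  Impeller fracture: 4 × 2 × 2 = 16
  Coating drift: 7 × 5 × 2 = 70
  O-ring reversed: 4 × 7 × 8 = 224
  O-ring intermittent contact: 7 × 3 × 5 = 105
  O-ring stripping: 7 × 6 × 4 = 168
  Membrane binding: 10 × 4 × 9 = 360
  Latch jamming: 7 × 7 × 7 = 343
After action: Membrane binding → 10 × 1 × 9 = 90.
Revised RPNs: Latch jamming=343, O-ring reversed=224, Stator delamination=180, O-ring stripping=168, O-ring intermittent contact=105, Membrane binding=90, Coating drift=70, Spring open circuit=48, Impeller fracture=16.
Highest is now Latch jamming (343).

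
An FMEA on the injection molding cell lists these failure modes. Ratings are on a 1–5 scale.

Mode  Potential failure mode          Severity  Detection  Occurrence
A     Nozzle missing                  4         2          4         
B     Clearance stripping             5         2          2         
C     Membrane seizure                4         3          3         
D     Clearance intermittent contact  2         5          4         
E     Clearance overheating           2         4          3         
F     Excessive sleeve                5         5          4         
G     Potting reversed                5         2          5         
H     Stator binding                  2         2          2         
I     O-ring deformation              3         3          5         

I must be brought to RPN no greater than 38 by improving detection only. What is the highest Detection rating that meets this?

2

I: S=3, O=5, D=3 → current RPN = 45.
Fixed product = 15. Need 15 × D ≤ 38, so D ≤ 38/15 = 2.53.
Maximum integer Detection rating = 2 (gives RPN 30; D=3 would give 45 > 38).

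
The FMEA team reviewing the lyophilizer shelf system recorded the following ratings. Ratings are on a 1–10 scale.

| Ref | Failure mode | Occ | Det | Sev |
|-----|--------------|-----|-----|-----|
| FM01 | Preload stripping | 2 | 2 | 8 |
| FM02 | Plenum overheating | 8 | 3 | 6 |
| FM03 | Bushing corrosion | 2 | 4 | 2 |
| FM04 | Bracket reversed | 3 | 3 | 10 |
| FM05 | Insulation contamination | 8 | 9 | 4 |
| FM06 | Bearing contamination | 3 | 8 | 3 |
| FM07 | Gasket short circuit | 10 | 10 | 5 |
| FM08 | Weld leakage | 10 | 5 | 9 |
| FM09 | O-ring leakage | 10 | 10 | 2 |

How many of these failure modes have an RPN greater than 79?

RPN = Severity × Occurrence × Detection:
  FM01: 8 × 2 × 2 = 32
  FM02: 6 × 8 × 3 = 144
  FM03: 2 × 2 × 4 = 16
  FM04: 10 × 3 × 3 = 90
  FM05: 4 × 8 × 9 = 288
  FM06: 3 × 3 × 8 = 72
  FM07: 5 × 10 × 10 = 500
  FM08: 9 × 10 × 5 = 450
  FM09: 2 × 10 × 10 = 200
Modes with RPN > 79: FM02 (144), FM04 (90), FM05 (288), FM07 (500), FM08 (450), FM09 (200) → 6.

6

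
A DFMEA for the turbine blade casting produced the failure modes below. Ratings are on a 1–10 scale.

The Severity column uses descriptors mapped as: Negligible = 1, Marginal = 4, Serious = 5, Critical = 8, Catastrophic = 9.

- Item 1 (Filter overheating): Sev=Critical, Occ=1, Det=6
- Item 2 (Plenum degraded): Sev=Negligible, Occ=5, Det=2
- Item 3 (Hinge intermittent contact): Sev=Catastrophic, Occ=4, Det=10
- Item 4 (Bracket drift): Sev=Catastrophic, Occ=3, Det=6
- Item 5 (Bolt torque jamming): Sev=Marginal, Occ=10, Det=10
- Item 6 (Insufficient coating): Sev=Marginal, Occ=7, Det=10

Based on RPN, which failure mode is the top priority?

Item 5

RPN = Severity × Occurrence × Detection:
  Item 1: 8 × 1 × 6 = 48
  Item 2: 1 × 5 × 2 = 10
  Item 3: 9 × 4 × 10 = 360
  Item 4: 9 × 3 × 6 = 162
  Item 5: 4 × 10 × 10 = 400
  Item 6: 4 × 7 × 10 = 280
Highest RPN is 400 → Item 5.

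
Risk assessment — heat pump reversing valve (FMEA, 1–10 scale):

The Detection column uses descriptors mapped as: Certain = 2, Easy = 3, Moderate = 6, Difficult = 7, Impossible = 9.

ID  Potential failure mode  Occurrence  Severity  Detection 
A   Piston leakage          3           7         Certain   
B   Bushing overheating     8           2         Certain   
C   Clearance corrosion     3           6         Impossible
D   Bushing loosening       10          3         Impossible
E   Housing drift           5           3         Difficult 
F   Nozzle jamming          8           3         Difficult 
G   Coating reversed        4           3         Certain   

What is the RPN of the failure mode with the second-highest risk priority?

RPN = Severity × Occurrence × Detection:
  A: 7 × 3 × 2 = 42
  B: 2 × 8 × 2 = 32
  C: 6 × 3 × 9 = 162
  D: 3 × 10 × 9 = 270
  E: 3 × 5 × 7 = 105
  F: 3 × 8 × 7 = 168
  G: 3 × 4 × 2 = 24
Sorted descending: 270, 168, 162, 105, 42, 32, 24.
The second-highest RPN is 168 (F).

168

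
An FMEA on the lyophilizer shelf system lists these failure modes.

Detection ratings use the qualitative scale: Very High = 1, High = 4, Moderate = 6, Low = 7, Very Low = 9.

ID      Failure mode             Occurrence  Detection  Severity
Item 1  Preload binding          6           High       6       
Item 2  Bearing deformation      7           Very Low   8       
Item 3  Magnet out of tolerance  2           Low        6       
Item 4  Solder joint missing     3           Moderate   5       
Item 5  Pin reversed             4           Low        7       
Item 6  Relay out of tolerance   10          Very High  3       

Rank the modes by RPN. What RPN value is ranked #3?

144

RPN = Severity × Occurrence × Detection:
  Item 1: 6 × 6 × 4 = 144
  Item 2: 8 × 7 × 9 = 504
  Item 3: 6 × 2 × 7 = 84
  Item 4: 5 × 3 × 6 = 90
  Item 5: 7 × 4 × 7 = 196
  Item 6: 3 × 10 × 1 = 30
Sorted descending: 504, 196, 144, 90, 84, 30.
The third-highest RPN is 144 (Item 1).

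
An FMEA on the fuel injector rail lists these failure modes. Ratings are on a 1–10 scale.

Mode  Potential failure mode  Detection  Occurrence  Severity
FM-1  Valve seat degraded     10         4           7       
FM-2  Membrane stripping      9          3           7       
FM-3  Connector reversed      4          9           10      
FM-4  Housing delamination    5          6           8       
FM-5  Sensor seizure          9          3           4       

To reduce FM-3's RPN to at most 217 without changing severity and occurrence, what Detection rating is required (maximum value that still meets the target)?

FM-3: S=10, O=9, D=4 → current RPN = 360.
Fixed product = 90. Need 90 × D ≤ 217, so D ≤ 217/90 = 2.41.
Maximum integer Detection rating = 2 (gives RPN 180; D=3 would give 270 > 217).

2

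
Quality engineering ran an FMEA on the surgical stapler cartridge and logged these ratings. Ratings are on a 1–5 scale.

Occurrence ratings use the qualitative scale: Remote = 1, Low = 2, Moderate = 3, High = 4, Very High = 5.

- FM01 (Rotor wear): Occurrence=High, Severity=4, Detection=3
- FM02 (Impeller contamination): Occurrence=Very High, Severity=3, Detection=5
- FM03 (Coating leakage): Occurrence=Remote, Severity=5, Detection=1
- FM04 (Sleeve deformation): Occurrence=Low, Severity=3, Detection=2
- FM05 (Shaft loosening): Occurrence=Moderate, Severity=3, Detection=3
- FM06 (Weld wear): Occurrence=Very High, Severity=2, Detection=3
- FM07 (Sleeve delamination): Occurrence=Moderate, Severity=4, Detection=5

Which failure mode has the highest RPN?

RPN = Severity × Occurrence × Detection:
  FM01: 4 × 4 × 3 = 48
  FM02: 3 × 5 × 5 = 75
  FM03: 5 × 1 × 1 = 5
  FM04: 3 × 2 × 2 = 12
  FM05: 3 × 3 × 3 = 27
  FM06: 2 × 5 × 3 = 30
  FM07: 4 × 3 × 5 = 60
Highest RPN is 75 → FM02.

FM02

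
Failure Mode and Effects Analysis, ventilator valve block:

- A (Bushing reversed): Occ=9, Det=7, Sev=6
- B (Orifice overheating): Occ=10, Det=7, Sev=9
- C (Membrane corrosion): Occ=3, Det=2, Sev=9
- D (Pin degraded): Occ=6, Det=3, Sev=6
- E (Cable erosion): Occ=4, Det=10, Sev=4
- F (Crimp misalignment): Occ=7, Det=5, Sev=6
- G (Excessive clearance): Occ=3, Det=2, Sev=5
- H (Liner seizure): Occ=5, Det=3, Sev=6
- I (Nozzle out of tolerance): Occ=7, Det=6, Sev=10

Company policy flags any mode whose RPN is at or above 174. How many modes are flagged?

RPN = Severity × Occurrence × Detection:
  A: 6 × 9 × 7 = 378
  B: 9 × 10 × 7 = 630
  C: 9 × 3 × 2 = 54
  D: 6 × 6 × 3 = 108
  E: 4 × 4 × 10 = 160
  F: 6 × 7 × 5 = 210
  G: 5 × 3 × 2 = 30
  H: 6 × 5 × 3 = 90
  I: 10 × 7 × 6 = 420
Modes with RPN ≥ 174: A (378), B (630), F (210), I (420) → 4.

4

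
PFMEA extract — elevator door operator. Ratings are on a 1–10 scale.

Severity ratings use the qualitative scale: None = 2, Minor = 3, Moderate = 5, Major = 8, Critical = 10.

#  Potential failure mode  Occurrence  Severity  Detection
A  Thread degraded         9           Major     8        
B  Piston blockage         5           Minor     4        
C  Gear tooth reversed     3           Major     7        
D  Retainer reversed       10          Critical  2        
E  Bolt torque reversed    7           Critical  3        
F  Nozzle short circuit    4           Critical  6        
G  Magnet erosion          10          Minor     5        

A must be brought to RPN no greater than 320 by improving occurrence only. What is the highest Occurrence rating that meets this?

5

A: S=8, O=9, D=8 → current RPN = 576.
Fixed product = 64. Need 64 × O ≤ 320, so O ≤ 320/64 = 5.00.
Maximum integer Occurrence rating = 5 (gives RPN 320; O=6 would give 384 > 320).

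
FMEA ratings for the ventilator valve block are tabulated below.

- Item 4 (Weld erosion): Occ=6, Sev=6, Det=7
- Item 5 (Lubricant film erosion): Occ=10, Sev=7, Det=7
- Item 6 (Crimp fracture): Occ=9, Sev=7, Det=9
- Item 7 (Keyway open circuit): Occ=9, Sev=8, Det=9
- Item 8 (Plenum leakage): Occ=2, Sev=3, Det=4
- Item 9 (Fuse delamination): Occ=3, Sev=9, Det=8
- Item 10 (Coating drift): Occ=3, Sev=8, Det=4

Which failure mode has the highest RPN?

Item 7

RPN = Severity × Occurrence × Detection:
  Item 4: 6 × 6 × 7 = 252
  Item 5: 7 × 10 × 7 = 490
  Item 6: 7 × 9 × 9 = 567
  Item 7: 8 × 9 × 9 = 648
  Item 8: 3 × 2 × 4 = 24
  Item 9: 9 × 3 × 8 = 216
  Item 10: 8 × 3 × 4 = 96
Highest RPN is 648 → Item 7.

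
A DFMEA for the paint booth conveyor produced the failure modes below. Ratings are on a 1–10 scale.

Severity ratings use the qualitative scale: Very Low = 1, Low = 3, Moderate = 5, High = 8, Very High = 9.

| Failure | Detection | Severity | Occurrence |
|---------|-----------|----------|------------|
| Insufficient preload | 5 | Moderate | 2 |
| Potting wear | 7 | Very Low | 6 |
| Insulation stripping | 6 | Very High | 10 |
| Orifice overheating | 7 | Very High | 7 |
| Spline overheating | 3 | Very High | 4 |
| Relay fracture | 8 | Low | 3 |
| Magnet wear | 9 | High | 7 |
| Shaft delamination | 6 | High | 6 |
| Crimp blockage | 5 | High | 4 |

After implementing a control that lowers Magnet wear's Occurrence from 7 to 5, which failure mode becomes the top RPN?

Insulation stripping

RPN = Severity × Occurrence × Detection:
  Insufficient preload: 5 × 2 × 5 = 50
  Potting wear: 1 × 6 × 7 = 42
  Insulation stripping: 9 × 10 × 6 = 540
  Orifice overheating: 9 × 7 × 7 = 441
  Spline overheating: 9 × 4 × 3 = 108
  Relay fracture: 3 × 3 × 8 = 72
  Magnet wear: 8 × 7 × 9 = 504
  Shaft delamination: 8 × 6 × 6 = 288
  Crimp blockage: 8 × 4 × 5 = 160
After action: Magnet wear → 8 × 5 × 9 = 360.
Revised RPNs: Insulation stripping=540, Orifice overheating=441, Magnet wear=360, Shaft delamination=288, Crimp blockage=160, Spline overheating=108, Relay fracture=72, Insufficient preload=50, Potting wear=42.
Highest is now Insulation stripping (540).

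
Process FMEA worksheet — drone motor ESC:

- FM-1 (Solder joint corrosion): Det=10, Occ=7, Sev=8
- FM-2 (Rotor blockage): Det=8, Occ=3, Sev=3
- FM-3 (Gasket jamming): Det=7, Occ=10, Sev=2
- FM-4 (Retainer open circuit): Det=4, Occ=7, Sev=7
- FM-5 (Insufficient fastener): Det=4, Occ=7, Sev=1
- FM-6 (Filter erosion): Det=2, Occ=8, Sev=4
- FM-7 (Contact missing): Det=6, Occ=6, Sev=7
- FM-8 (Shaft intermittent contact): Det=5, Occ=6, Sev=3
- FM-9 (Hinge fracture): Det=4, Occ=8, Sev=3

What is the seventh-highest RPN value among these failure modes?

72

RPN = Severity × Occurrence × Detection:
  FM-1: 8 × 7 × 10 = 560
  FM-2: 3 × 3 × 8 = 72
  FM-3: 2 × 10 × 7 = 140
  FM-4: 7 × 7 × 4 = 196
  FM-5: 1 × 7 × 4 = 28
  FM-6: 4 × 8 × 2 = 64
  FM-7: 7 × 6 × 6 = 252
  FM-8: 3 × 6 × 5 = 90
  FM-9: 3 × 8 × 4 = 96
Sorted descending: 560, 252, 196, 140, 96, 90, 72, 64, 28.
The seventh-highest RPN is 72 (FM-2).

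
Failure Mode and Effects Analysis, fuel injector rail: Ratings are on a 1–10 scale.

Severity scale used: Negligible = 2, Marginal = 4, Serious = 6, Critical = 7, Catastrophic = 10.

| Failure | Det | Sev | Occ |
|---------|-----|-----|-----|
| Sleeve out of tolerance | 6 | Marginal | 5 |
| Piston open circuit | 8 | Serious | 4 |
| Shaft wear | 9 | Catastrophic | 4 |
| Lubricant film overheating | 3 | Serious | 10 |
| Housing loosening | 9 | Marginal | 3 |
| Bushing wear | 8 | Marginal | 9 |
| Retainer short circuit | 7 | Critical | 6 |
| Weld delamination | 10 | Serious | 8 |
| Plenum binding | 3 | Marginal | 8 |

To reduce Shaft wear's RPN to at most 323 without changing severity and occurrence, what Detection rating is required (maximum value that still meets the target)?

8

Shaft wear: S=10, O=4, D=9 → current RPN = 360.
Fixed product = 40. Need 40 × D ≤ 323, so D ≤ 323/40 = 8.07.
Maximum integer Detection rating = 8 (gives RPN 320; D=9 would give 360 > 323).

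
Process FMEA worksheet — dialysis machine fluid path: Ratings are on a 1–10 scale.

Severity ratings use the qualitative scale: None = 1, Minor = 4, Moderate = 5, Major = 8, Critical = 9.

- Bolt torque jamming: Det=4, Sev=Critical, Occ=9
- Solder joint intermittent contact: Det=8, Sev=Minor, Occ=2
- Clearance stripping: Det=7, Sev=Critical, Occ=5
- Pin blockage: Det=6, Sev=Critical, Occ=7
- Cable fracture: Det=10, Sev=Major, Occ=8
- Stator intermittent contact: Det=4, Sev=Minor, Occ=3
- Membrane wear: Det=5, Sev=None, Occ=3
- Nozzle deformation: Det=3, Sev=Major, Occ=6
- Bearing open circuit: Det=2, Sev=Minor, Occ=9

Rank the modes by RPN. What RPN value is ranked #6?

RPN = Severity × Occurrence × Detection:
  Bolt torque jamming: 9 × 9 × 4 = 324
  Solder joint intermittent contact: 4 × 2 × 8 = 64
  Clearance stripping: 9 × 5 × 7 = 315
  Pin blockage: 9 × 7 × 6 = 378
  Cable fracture: 8 × 8 × 10 = 640
  Stator intermittent contact: 4 × 3 × 4 = 48
  Membrane wear: 1 × 3 × 5 = 15
  Nozzle deformation: 8 × 6 × 3 = 144
  Bearing open circuit: 4 × 9 × 2 = 72
Sorted descending: 640, 378, 324, 315, 144, 72, 64, 48, 15.
The sixth-highest RPN is 72 (Bearing open circuit).

72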